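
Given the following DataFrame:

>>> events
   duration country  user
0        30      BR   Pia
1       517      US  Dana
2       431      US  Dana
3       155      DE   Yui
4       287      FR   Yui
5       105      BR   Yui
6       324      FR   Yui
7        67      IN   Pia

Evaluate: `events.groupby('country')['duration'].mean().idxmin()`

IN

group by country, mean of duration:
country
BR     67.5
DE    155.0
FR    305.5
IN     67.0
US    474.0
Name: duration, dtype: float64
Hence IN.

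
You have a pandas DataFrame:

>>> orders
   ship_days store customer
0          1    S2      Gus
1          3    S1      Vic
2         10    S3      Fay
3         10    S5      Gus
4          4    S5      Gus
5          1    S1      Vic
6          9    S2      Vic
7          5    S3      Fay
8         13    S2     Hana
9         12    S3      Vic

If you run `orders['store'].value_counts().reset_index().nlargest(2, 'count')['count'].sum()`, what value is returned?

6

value_counts of store:
store
S2    3
S3    3
S1    2
S5    2
Name: count, dtype: int64
reset_index():
  store  count
0    S2      3
1    S3      3
2    S1      2
3    S5      2
take 2 rows with largest count:
  store  count
0    S2      3
1    S3      3
Then the sum of column 'count': 6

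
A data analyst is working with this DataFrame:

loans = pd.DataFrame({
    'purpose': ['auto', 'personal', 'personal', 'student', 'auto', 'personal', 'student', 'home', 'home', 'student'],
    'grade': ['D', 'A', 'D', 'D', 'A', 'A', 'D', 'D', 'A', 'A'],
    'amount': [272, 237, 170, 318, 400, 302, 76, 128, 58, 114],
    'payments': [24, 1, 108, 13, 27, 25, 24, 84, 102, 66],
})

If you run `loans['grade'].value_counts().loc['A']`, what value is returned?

value_counts of grade:
grade
D    5
A    5
Name: count, dtype: int64
value at index 'A' → 5

5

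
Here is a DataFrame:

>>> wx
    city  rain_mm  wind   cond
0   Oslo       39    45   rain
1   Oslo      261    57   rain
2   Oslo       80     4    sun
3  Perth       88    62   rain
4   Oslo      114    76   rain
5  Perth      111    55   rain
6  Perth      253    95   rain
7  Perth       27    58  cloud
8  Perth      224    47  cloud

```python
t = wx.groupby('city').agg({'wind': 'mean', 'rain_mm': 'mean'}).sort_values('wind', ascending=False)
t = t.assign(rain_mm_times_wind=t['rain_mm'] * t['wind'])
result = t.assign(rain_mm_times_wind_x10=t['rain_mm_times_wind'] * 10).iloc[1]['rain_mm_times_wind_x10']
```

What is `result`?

group by city: mean(wind), mean(rain_mm):
       wind  rain_mm
city                
Oslo   45.5    123.5
Perth  63.4    140.6
sort by wind descending:
       wind  rain_mm
city                
Perth  63.4    140.6
Oslo   45.5    123.5
add column rain_mm_times_wind = t['rain_mm'] * t['wind']:
       wind  rain_mm  rain_mm_times_wind
city                                    
Perth  63.4    140.6             8914.04
Oslo   45.5    123.5             5619.25
add column rain_mm_times_wind_x10 = t['rain_mm_times_wind'] * 10:
       wind  rain_mm  rain_mm_times_wind  rain_mm_times_wind_x10
city                                                            
Perth  63.4    140.6             8914.04                 89140.4
Oslo   45.5    123.5             5619.25                 56192.5

56192.5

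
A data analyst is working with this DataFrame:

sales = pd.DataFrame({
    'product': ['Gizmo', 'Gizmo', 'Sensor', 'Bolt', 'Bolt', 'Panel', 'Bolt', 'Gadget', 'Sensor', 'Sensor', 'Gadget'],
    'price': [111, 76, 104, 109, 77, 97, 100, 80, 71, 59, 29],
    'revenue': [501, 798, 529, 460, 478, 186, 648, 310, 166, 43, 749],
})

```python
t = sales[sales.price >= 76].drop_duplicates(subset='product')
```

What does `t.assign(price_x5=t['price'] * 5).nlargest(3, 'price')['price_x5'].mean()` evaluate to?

filter rows where price >= 76:
  product  price  revenue
0   Gizmo    111      501
1   Gizmo     76      798
2  Sensor    104      529
3    Bolt    109      460
4    Bolt     77      478
5   Panel     97      186
6    Bolt    100      648
7  Gadget     80      310
drop duplicate product (keep=first):
  product  price  revenue
0   Gizmo    111      501
2  Sensor    104      529
3    Bolt    109      460
5   Panel     97      186
7  Gadget     80      310
add column price_x5 = t['price'] * 5:
  product  price  revenue  price_x5
0   Gizmo    111      501       555
2  Sensor    104      529       520
3    Bolt    109      460       545
5   Panel     97      186       485
7  Gadget     80      310       400
take 3 rows with largest price:
  product  price  revenue  price_x5
0   Gizmo    111      501       555
3    Bolt    109      460       545
2  Sensor    104      529       520

540.0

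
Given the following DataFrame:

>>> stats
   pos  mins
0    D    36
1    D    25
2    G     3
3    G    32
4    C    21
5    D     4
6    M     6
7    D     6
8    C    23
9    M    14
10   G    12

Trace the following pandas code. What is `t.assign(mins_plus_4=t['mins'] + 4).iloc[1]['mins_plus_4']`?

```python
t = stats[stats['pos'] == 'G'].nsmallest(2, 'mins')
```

16

filter rows where pos == 'G':
   pos  mins
2    G     3
3    G    32
10   G    12
take 2 rows with smallest mins:
   pos  mins
2    G     3
10   G    12
add column mins_plus_4 = t['mins'] + 4:
   pos  mins  mins_plus_4
2    G     3            7
10   G    12           16
Hence 16.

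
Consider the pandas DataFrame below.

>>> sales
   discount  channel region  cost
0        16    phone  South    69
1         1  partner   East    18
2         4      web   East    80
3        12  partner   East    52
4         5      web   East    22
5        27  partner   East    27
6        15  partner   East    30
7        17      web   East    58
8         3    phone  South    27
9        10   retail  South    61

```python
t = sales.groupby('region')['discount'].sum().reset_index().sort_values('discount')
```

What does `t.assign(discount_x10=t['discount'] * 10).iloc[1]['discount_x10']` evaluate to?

810

group by region, sum of discount:
region
East     81
South    29
Name: discount, dtype: int64
reset_index():
  region  discount
0   East        81
1  South        29
sort by discount:
  region  discount
1  South        29
0   East        81
add column discount_x10 = t['discount'] * 10:
  region  discount  discount_x10
1  South        29           290
0   East        81           810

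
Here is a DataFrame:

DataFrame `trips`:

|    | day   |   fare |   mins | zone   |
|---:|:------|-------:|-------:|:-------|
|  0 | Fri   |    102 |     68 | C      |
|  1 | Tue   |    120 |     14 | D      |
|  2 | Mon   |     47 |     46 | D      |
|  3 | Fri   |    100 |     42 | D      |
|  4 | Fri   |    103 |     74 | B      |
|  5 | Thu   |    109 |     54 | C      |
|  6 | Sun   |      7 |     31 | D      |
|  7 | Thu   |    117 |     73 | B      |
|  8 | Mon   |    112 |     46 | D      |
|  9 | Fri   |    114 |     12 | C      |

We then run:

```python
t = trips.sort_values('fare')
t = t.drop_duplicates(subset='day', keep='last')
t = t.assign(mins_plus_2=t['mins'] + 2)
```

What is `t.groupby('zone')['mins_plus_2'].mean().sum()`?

121.333333333

sort by fare:
   day  fare  mins zone
6  Sun     7    31    D
2  Mon    47    46    D
3  Fri   100    42    D
0  Fri   102    68    C
4  Fri   103    74    B
5  Thu   109    54    C
8  Mon   112    46    D
9  Fri   114    12    C
7  Thu   117    73    B
1  Tue   120    14    D
drop duplicate day (keep=last):
   day  fare  mins zone
6  Sun     7    31    D
8  Mon   112    46    D
9  Fri   114    12    C
7  Thu   117    73    B
1  Tue   120    14    D
add column mins_plus_2 = t['mins'] + 2:
   day  fare  mins zone  mins_plus_2
6  Sun     7    31    D           33
8  Mon   112    46    D           48
9  Fri   114    12    C           14
7  Thu   117    73    B           75
1  Tue   120    14    D           16
group by zone, mean of mins_plus_2:
zone
B    75.000000
C    14.000000
D    32.333333
Name: mins_plus_2, dtype: float64
Reading off the sum of the resulting series, we get 121.333333333.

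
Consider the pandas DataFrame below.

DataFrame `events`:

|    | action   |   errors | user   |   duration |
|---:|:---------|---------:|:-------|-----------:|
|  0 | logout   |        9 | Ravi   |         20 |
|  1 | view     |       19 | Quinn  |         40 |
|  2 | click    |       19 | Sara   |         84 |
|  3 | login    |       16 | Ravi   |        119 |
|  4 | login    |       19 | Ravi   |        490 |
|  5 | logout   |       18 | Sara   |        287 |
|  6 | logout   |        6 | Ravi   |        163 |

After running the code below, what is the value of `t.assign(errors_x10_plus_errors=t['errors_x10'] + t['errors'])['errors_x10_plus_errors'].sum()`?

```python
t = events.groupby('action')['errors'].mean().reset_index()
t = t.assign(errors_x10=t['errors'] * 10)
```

731.5

group by action, mean of errors:
action
click     19.0
login     17.5
logout    11.0
view      19.0
Name: errors, dtype: float64
reset_index():
   action  errors
0   click    19.0
1   login    17.5
2  logout    11.0
3    view    19.0
add column errors_x10 = t['errors'] * 10:
   action  errors  errors_x10
0   click    19.0       190.0
1   login    17.5       175.0
2  logout    11.0       110.0
3    view    19.0       190.0
add column errors_x10_plus_errors = t['errors_x10'] + t['errors']:
   action  errors  errors_x10  errors_x10_plus_errors
0   click    19.0       190.0                   209.0
1   login    17.5       175.0                   192.5
2  logout    11.0       110.0                   121.0
3    view    19.0       190.0                   209.0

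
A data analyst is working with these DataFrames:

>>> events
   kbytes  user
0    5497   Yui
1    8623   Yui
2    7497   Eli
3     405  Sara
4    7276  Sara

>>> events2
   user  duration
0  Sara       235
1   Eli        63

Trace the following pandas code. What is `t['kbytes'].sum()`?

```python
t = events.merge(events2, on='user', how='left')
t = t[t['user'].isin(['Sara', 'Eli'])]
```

merge on 'user' (how='left') → 5 rows:
   kbytes  user  duration
0    5497   Yui       NaN
1    8623   Yui       NaN
2    7497   Eli      63.0
3     405  Sara     235.0
4    7276  Sara     235.0
filter rows where user in ['Sara', 'Eli']:
   kbytes  user  duration
2    7497   Eli      63.0
3     405  Sara     235.0
4    7276  Sara     235.0
The sum of column 'kbytes' is 15178.

15178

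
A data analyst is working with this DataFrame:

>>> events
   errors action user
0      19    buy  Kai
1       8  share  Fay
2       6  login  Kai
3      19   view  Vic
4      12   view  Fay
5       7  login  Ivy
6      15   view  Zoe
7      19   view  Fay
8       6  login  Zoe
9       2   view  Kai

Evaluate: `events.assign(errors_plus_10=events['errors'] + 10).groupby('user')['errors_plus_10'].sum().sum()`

213

add column errors_plus_10 = events['errors'] + 10:
   errors action user  errors_plus_10
0      19    buy  Kai              29
1       8  share  Fay              18
2       6  login  Kai              16
3      19   view  Vic              29
4      12   view  Fay              22
5       7  login  Ivy              17
6      15   view  Zoe              25
7      19   view  Fay              29
8       6  login  Zoe              16
9       2   view  Kai              12
group by user, sum of errors_plus_10:
user
Fay    69
Ivy    17
Kai    57
Vic    29
Zoe    41
Name: errors_plus_10, dtype: int64
Finally, sum of the resulting series = 213.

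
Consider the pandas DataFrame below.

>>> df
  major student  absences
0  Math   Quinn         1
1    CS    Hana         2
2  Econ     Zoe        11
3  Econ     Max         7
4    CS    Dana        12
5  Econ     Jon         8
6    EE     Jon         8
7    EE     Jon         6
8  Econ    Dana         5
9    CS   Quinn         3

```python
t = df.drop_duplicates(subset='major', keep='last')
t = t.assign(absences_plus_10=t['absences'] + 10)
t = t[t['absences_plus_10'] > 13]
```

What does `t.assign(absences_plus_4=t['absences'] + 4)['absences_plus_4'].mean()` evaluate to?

drop duplicate major (keep=last):
  major student  absences
0  Math   Quinn         1
7    EE     Jon         6
8  Econ    Dana         5
9    CS   Quinn         3
add column absences_plus_10 = t['absences'] + 10:
  major student  absences  absences_plus_10
0  Math   Quinn         1                11
7    EE     Jon         6                16
8  Econ    Dana         5                15
9    CS   Quinn         3                13
filter rows where absences_plus_10 > 13:
  major student  absences  absences_plus_10
7    EE     Jon         6                16
8  Econ    Dana         5                15
add column absences_plus_4 = t['absences'] + 4:
  major student  absences  absences_plus_10  absences_plus_4
7    EE     Jon         6                16               10
8  Econ    Dana         5                15                9
So mean() = 9.5.

9.5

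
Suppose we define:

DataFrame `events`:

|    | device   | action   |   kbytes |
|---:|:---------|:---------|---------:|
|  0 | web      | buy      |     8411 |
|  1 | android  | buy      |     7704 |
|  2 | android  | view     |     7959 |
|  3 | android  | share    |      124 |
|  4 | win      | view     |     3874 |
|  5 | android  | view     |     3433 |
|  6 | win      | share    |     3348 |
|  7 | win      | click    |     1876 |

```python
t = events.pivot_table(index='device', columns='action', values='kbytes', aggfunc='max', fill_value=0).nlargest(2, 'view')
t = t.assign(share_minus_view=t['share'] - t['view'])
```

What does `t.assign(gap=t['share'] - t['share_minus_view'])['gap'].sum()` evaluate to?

11833

pivot: rows=device, cols=action, max(kbytes):
action    buy  click  share  view
device                           
android  7704      0    124  7959
web      8411      0      0     0
win         0   1876   3348  3874
take 2 rows with largest view:
action    buy  click  share  view
device                           
android  7704      0    124  7959
win         0   1876   3348  3874
add column share_minus_view = t['share'] - t['view']:
action    buy  click  share  view  share_minus_view
device                                             
android  7704      0    124  7959             -7835
win         0   1876   3348  3874              -526
add column gap = t['share'] - t['share_minus_view']:
action    buy  click  share  view  share_minus_view   gap
device                                                   
android  7704      0    124  7959             -7835  7959
win         0   1876   3348  3874              -526  3874
Finally, sum of column 'gap' = 11833.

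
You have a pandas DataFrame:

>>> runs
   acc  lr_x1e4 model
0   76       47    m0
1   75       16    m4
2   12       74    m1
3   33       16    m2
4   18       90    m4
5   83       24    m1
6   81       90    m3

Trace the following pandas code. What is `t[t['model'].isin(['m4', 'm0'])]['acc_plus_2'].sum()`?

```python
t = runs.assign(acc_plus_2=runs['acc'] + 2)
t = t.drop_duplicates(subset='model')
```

add column acc_plus_2 = runs['acc'] + 2:
   acc  lr_x1e4 model  acc_plus_2
0   76       47    m0          78
1   75       16    m4          77
2   12       74    m1          14
3   33       16    m2          35
4   18       90    m4          20
5   83       24    m1          85
6   81       90    m3          83
drop duplicate model (keep=first):
   acc  lr_x1e4 model  acc_plus_2
0   76       47    m0          78
1   75       16    m4          77
2   12       74    m1          14
3   33       16    m2          35
6   81       90    m3          83
filter rows where model in ['m4', 'm0']:
   acc  lr_x1e4 model  acc_plus_2
0   76       47    m0          78
1   75       16    m4          77
So sum() = 155.

155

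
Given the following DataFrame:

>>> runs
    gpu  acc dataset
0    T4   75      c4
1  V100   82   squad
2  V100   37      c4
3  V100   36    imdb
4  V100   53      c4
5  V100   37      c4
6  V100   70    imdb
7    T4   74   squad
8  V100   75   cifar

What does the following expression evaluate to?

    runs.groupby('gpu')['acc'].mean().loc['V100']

55.7142857143

group by gpu, mean of acc:
gpu
T4      74.500000
V100    55.714286
Name: acc, dtype: float64
The value at index 'V100' is 55.7142857143.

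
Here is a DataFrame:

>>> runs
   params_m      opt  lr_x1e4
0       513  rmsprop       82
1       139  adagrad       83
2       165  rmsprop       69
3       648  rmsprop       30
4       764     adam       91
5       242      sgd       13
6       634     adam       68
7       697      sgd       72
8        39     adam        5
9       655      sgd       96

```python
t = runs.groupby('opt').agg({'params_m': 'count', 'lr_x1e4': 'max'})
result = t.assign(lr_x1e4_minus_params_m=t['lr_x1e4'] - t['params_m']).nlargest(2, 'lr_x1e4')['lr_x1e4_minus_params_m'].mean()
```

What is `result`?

90.5

group by opt: count(params_m), max(lr_x1e4):
         params_m  lr_x1e4
opt                       
adagrad         1       83
adam            3       91
rmsprop         3       82
sgd             3       96
add column lr_x1e4_minus_params_m = t['lr_x1e4'] - t['params_m']:
         params_m  lr_x1e4  lr_x1e4_minus_params_m
opt                                               
adagrad         1       83                      82
adam            3       91                      88
rmsprop         3       82                      79
sgd             3       96                      93
take 2 rows with largest lr_x1e4:
      params_m  lr_x1e4  lr_x1e4_minus_params_m
opt                                            
sgd          3       96                      93
adam         3       91                      88
Then the mean of column 'lr_x1e4_minus_params_m': 90.5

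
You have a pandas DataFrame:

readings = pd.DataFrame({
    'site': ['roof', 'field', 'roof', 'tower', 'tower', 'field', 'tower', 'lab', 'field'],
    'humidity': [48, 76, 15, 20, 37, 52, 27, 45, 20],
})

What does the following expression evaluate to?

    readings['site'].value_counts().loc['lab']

value_counts of site:
site
field    3
tower    3
roof     2
lab      1
Name: count, dtype: int64
Taking the value at index 'lab' gives 1.

1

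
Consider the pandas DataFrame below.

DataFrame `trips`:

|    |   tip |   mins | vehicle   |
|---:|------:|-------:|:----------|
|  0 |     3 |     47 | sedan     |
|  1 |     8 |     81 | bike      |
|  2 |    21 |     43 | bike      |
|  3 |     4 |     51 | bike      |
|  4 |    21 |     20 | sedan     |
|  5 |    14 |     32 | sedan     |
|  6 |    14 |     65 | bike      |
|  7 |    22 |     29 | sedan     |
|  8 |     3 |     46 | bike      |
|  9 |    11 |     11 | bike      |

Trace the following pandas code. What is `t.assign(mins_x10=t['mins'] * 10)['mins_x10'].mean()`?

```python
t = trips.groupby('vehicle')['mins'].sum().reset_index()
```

group by vehicle, sum of mins:
vehicle
bike     297
sedan    128
Name: mins, dtype: int64
reset_index():
  vehicle  mins
0    bike   297
1   sedan   128
add column mins_x10 = t['mins'] * 10:
  vehicle  mins  mins_x10
0    bike   297      2970
1   sedan   128      1280

2125.0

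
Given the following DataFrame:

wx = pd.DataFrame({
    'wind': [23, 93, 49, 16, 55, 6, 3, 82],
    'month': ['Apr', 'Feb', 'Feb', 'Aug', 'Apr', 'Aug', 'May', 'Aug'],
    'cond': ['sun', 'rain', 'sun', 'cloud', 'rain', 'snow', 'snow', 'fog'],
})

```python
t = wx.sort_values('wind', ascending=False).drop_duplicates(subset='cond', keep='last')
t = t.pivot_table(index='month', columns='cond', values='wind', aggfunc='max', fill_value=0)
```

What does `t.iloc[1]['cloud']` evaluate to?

16

sort by wind descending:
   wind month   cond
1    93   Feb   rain
7    82   Aug    fog
4    55   Apr   rain
2    49   Feb    sun
0    23   Apr    sun
3    16   Aug  cloud
5     6   Aug   snow
6     3   May   snow
drop duplicate cond (keep=last):
   wind month   cond
7    82   Aug    fog
4    55   Apr   rain
0    23   Apr    sun
3    16   Aug  cloud
6     3   May   snow
pivot: rows=month, cols=cond, max(wind):
cond   cloud  fog  rain  snow  sun
month                             
Apr        0    0    55     0   23
Aug       16   82     0     0    0
May        0    0     0     3    0
Hence 16.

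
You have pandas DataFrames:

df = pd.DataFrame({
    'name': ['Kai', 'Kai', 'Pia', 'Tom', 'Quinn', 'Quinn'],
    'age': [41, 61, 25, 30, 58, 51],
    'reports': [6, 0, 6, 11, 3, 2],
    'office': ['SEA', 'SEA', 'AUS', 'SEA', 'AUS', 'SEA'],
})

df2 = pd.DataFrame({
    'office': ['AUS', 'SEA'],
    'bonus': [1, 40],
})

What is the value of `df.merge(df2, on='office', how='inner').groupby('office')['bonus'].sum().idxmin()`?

merge on 'office' (how='inner') → 6 rows:
    name  age  reports office  bonus
0    Kai   41        6    SEA     40
1    Kai   61        0    SEA     40
2    Pia   25        6    AUS      1
3    Tom   30       11    SEA     40
4  Quinn   58        3    AUS      1
5  Quinn   51        2    SEA     40
group by office, sum of bonus:
office
AUS      2
SEA    160
Name: bonus, dtype: int64

AUS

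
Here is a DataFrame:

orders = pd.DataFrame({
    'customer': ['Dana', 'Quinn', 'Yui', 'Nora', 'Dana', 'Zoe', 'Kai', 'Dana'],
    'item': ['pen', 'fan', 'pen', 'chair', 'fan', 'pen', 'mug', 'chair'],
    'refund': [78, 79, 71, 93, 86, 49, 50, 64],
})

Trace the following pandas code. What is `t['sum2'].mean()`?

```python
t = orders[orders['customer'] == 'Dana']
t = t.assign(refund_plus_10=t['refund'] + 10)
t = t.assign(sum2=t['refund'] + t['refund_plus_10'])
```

filter rows where customer == 'Dana':
  customer   item  refund
0     Dana    pen      78
4     Dana    fan      86
7     Dana  chair      64
add column refund_plus_10 = t['refund'] + 10:
  customer   item  refund  refund_plus_10
0     Dana    pen      78              88
4     Dana    fan      86              96
7     Dana  chair      64              74
add column sum2 = t['refund'] + t['refund_plus_10']:
  customer   item  refund  refund_plus_10  sum2
0     Dana    pen      78              88   166
4     Dana    fan      86              96   182
7     Dana  chair      64              74   138
Reading off the mean of column 'sum2', we get 162.0.

162.0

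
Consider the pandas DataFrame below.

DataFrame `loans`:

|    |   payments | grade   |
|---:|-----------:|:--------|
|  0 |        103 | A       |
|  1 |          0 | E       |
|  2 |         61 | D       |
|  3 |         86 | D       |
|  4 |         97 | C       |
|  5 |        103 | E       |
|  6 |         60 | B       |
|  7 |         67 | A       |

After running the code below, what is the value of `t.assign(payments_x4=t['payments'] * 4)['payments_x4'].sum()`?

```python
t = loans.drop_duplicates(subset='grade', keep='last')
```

1652

drop duplicate grade (keep=last):
   payments grade
3        86     D
4        97     C
5       103     E
6        60     B
7        67     A
add column payments_x4 = t['payments'] * 4:
   payments grade  payments_x4
3        86     D          344
4        97     C          388
5       103     E          412
6        60     B          240
7        67     A          268
Then the sum of column 'payments_x4': 1652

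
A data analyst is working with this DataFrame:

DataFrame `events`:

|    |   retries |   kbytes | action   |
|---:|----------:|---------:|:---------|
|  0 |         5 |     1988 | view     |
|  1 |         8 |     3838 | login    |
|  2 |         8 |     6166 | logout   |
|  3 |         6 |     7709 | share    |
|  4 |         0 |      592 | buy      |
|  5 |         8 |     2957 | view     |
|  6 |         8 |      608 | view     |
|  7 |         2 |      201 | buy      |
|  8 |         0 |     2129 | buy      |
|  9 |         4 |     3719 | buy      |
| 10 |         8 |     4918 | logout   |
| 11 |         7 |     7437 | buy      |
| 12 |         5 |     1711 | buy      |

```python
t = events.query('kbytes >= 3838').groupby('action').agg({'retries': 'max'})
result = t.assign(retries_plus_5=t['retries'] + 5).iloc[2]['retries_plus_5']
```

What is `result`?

filter rows where kbytes >= 3838:
    retries  kbytes  action
1         8    3838   login
2         8    6166  logout
3         6    7709   share
10        8    4918  logout
11        7    7437     buy
group by action, max of retries:
        retries
action         
buy           7
login         8
logout        8
share         6
add column retries_plus_5 = t['retries'] + 5:
        retries  retries_plus_5
action                         
buy           7              12
login         8              13
logout        8              13
share         6              11

13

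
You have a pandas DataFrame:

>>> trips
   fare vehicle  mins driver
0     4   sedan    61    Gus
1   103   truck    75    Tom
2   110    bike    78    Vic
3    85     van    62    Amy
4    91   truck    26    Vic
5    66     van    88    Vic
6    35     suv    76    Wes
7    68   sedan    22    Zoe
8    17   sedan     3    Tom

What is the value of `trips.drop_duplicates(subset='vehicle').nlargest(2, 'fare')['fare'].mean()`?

drop duplicate vehicle (keep=first):
   fare vehicle  mins driver
0     4   sedan    61    Gus
1   103   truck    75    Tom
2   110    bike    78    Vic
3    85     van    62    Amy
6    35     suv    76    Wes
take 2 rows with largest fare:
   fare vehicle  mins driver
2   110    bike    78    Vic
1   103   truck    75    Tom
So mean() = 106.5.

106.5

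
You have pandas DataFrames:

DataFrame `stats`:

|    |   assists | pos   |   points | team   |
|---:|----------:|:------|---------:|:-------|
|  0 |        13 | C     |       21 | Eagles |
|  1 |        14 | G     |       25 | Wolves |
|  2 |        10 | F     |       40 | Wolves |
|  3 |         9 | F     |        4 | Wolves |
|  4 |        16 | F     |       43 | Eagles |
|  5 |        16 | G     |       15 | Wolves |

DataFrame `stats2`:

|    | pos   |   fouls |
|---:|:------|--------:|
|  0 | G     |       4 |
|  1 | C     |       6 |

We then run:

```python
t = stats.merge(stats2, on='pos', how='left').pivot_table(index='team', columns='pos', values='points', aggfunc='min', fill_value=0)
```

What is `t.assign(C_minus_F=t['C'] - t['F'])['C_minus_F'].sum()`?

-26

merge on 'pos' (how='left') → 6 rows:
   assists pos  points    team  fouls
0       13   C      21  Eagles    6.0
1       14   G      25  Wolves    4.0
2       10   F      40  Wolves    NaN
3        9   F       4  Wolves    NaN
4       16   F      43  Eagles    NaN
5       16   G      15  Wolves    4.0
pivot: rows=team, cols=pos, min(points):
pos      C   F   G
team              
Eagles  21  43   0
Wolves   0   4  15
add column C_minus_F = t['C'] - t['F']:
pos      C   F   G  C_minus_F
team                         
Eagles  21  43   0        -22
Wolves   0   4  15         -4
Then the sum of column 'C_minus_F': -26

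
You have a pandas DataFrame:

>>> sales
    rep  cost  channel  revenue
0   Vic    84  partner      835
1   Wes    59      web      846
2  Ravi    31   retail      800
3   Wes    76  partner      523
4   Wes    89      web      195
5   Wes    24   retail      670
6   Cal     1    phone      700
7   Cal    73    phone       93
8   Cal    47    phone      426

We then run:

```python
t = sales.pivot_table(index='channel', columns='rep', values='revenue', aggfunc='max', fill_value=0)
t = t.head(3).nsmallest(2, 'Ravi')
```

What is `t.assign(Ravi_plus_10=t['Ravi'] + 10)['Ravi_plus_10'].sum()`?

pivot: rows=channel, cols=rep, max(revenue):
rep      Cal  Ravi  Vic  Wes
channel                     
partner    0     0  835  523
phone    700     0    0    0
retail     0   800    0  670
web        0     0    0  846
take first 3 rows:
rep      Cal  Ravi  Vic  Wes
channel                     
partner    0     0  835  523
phone    700     0    0    0
retail     0   800    0  670
take 2 rows with smallest Ravi:
rep      Cal  Ravi  Vic  Wes
channel                     
partner    0     0  835  523
phone    700     0    0    0
add column Ravi_plus_10 = t['Ravi'] + 10:
rep      Cal  Ravi  Vic  Wes  Ravi_plus_10
channel                                   
partner    0     0  835  523            10
phone    700     0    0    0            10
So sum() = 20.

20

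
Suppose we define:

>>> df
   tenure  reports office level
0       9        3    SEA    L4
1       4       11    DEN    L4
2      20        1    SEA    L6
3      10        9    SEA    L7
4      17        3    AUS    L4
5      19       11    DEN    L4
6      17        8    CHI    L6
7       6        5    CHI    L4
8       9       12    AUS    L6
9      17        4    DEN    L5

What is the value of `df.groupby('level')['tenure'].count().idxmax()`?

group by level, count of tenure:
level
L4    5
L5    1
L6    3
L7    1
Name: tenure, dtype: int64
Finally, label with the largest value = L4.

L4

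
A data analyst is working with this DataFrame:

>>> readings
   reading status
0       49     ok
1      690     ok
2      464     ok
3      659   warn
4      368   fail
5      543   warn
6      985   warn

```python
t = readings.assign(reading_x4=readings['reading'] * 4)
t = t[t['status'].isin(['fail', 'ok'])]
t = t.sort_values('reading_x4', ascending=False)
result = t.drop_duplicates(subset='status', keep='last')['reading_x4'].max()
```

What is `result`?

1472

add column reading_x4 = readings['reading'] * 4:
   reading status  reading_x4
0       49     ok         196
1      690     ok        2760
2      464     ok        1856
3      659   warn        2636
4      368   fail        1472
5      543   warn        2172
6      985   warn        3940
filter rows where status in ['fail', 'ok']:
   reading status  reading_x4
0       49     ok         196
1      690     ok        2760
2      464     ok        1856
4      368   fail        1472
sort by reading_x4 descending:
   reading status  reading_x4
1      690     ok        2760
2      464     ok        1856
4      368   fail        1472
0       49     ok         196
drop duplicate status (keep=last):
   reading status  reading_x4
4      368   fail        1472
0       49     ok         196
Reading off the max of column 'reading_x4', we get 1472.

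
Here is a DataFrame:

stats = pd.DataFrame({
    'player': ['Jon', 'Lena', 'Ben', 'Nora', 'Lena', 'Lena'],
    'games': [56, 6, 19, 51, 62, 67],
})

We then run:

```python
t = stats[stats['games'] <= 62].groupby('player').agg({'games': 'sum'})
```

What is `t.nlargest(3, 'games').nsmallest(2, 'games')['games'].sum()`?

107

filter rows where games <= 62:
  player  games
0    Jon     56
1   Lena      6
2    Ben     19
3   Nora     51
4   Lena     62
group by player, sum of games:
        games
player       
Ben        19
Jon        56
Lena       68
Nora       51
take 3 rows with largest games:
        games
player       
Lena       68
Jon        56
Nora       51
take 2 rows with smallest games:
        games
player       
Nora       51
Jon        56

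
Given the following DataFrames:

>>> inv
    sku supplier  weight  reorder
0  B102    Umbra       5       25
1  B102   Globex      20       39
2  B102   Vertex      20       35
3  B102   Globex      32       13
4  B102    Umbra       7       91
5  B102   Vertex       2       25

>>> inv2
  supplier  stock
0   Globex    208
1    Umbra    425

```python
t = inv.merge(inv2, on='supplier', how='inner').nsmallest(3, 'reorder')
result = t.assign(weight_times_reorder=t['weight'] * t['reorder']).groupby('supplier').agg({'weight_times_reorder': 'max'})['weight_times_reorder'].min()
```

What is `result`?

125

merge on 'supplier' (how='inner') → 4 rows:
    sku supplier  weight  reorder  stock
0  B102    Umbra       5       25    425
1  B102   Globex      20       39    208
2  B102   Globex      32       13    208
3  B102    Umbra       7       91    425
take 3 rows with smallest reorder:
    sku supplier  weight  reorder  stock
2  B102   Globex      32       13    208
0  B102    Umbra       5       25    425
1  B102   Globex      20       39    208
add column weight_times_reorder = t['weight'] * t['reorder']:
    sku supplier  weight  reorder  stock  weight_times_reorder
2  B102   Globex      32       13    208                   416
0  B102    Umbra       5       25    425                   125
1  B102   Globex      20       39    208                   780
group by supplier, max of weight_times_reorder:
          weight_times_reorder
supplier                      
Globex                     780
Umbra                      125
min of column 'weight_times_reorder' → 125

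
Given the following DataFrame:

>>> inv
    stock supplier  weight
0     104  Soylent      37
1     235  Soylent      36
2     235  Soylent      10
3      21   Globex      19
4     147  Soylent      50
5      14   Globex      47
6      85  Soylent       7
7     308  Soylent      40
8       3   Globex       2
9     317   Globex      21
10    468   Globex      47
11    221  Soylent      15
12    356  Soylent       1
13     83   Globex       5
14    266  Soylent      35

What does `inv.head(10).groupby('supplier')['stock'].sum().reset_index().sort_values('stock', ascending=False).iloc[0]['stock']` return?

take first 10 rows:
   stock supplier  weight
0    104  Soylent      37
1    235  Soylent      36
2    235  Soylent      10
3     21   Globex      19
4    147  Soylent      50
5     14   Globex      47
6     85  Soylent       7
7    308  Soylent      40
8      3   Globex       2
9    317   Globex      21
group by supplier, sum of stock:
supplier
Globex      355
Soylent    1114
Name: stock, dtype: int64
reset_index():
  supplier  stock
0   Globex    355
1  Soylent   1114
sort by stock descending:
  supplier  stock
1  Soylent   1114
0   Globex    355

1114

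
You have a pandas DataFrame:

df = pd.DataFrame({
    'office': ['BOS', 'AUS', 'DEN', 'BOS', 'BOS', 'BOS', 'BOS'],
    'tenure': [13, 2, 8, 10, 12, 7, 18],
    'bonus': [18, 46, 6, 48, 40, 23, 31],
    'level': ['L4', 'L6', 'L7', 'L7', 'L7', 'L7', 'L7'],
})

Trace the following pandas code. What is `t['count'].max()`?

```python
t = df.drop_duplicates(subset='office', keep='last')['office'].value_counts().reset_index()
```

drop duplicate office (keep=last):
  office  tenure  bonus level
1    AUS       2     46    L6
2    DEN       8      6    L7
6    BOS      18     31    L7
value_counts of office:
office
AUS    1
DEN    1
BOS    1
Name: count, dtype: int64
reset_index():
  office  count
0    AUS      1
1    DEN      1
2    BOS      1

1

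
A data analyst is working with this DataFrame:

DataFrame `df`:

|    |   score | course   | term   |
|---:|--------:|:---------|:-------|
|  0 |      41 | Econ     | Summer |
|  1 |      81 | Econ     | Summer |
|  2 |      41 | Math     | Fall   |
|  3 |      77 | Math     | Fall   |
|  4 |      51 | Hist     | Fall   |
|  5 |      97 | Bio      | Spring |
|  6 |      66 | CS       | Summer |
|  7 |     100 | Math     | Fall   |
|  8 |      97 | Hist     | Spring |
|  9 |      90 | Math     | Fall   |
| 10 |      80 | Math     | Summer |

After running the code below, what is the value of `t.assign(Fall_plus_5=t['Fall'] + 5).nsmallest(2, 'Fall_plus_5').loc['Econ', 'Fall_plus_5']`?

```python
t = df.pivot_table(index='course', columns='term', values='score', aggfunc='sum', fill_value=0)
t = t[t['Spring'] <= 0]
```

pivot: rows=course, cols=term, sum(score):
term    Fall  Spring  Summer
course                      
Bio        0      97       0
CS         0       0      66
Econ       0       0     122
Hist      51      97       0
Math     308       0      80
filter rows where Spring <= 0:
term    Fall  Spring  Summer
course                      
CS         0       0      66
Econ       0       0     122
Math     308       0      80
add column Fall_plus_5 = t['Fall'] + 5:
term    Fall  Spring  Summer  Fall_plus_5
course                                   
CS         0       0      66            5
Econ       0       0     122            5
Math     308       0      80          313
take 2 rows with smallest Fall_plus_5:
term    Fall  Spring  Summer  Fall_plus_5
course                                   
CS         0       0      66            5
Econ       0       0     122            5
The value at row 'Econ', column 'Fall_plus_5' is 5.

5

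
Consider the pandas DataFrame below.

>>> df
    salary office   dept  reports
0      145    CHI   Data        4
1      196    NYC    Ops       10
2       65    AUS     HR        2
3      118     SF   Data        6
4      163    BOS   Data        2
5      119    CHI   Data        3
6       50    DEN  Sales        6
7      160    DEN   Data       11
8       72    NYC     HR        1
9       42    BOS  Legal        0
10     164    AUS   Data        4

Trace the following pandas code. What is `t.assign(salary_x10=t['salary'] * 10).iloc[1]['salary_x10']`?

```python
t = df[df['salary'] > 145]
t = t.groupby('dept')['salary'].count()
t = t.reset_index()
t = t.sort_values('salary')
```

filter rows where salary > 145:
    salary office  dept  reports
1      196    NYC   Ops       10
4      163    BOS  Data        2
7      160    DEN  Data       11
10     164    AUS  Data        4
group by dept, count of salary:
dept
Data    3
Ops     1
Name: salary, dtype: int64
reset_index():
   dept  salary
0  Data       3
1   Ops       1
sort by salary:
   dept  salary
1   Ops       1
0  Data       3
add column salary_x10 = t['salary'] * 10:
   dept  salary  salary_x10
1   Ops       1          10
0  Data       3          30
Taking the value at position 1, column 'salary_x10' gives 30.

30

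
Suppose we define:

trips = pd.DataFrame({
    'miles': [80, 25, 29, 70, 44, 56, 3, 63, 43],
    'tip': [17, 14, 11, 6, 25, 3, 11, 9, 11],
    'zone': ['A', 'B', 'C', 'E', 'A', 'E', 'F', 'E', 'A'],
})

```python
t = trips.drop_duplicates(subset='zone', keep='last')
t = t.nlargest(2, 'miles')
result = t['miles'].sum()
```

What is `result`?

drop duplicate zone (keep=last):
   miles  tip zone
1     25   14    B
2     29   11    C
6      3   11    F
7     63    9    E
8     43   11    A
take 2 rows with largest miles:
   miles  tip zone
7     63    9    E
8     43   11    A
Hence 106.

106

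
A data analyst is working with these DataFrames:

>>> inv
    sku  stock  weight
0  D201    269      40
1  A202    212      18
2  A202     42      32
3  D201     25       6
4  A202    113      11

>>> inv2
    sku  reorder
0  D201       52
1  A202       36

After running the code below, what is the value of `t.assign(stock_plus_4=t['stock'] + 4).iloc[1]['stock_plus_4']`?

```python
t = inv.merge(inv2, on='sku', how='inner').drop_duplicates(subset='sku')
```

216

merge on 'sku' (how='inner') → 5 rows:
    sku  stock  weight  reorder
0  D201    269      40       52
1  A202    212      18       36
2  A202     42      32       36
3  D201     25       6       52
4  A202    113      11       36
drop duplicate sku (keep=first):
    sku  stock  weight  reorder
0  D201    269      40       52
1  A202    212      18       36
add column stock_plus_4 = t['stock'] + 4:
    sku  stock  weight  reorder  stock_plus_4
0  D201    269      40       52           273
1  A202    212      18       36           216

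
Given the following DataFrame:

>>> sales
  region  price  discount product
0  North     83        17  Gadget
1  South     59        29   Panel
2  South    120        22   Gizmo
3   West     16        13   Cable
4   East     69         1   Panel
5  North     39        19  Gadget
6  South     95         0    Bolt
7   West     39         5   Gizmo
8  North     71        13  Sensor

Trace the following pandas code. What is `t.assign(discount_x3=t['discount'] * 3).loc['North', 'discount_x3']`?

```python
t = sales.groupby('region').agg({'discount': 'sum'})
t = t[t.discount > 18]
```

group by region, sum of discount:
        discount
region          
East           1
North         49
South         51
West          18
filter rows where discount > 18:
        discount
region          
North         49
South         51
add column discount_x3 = t['discount'] * 3:
        discount  discount_x3
region                       
North         49          147
South         51          153
The value at row 'North', column 'discount_x3' is 147.

147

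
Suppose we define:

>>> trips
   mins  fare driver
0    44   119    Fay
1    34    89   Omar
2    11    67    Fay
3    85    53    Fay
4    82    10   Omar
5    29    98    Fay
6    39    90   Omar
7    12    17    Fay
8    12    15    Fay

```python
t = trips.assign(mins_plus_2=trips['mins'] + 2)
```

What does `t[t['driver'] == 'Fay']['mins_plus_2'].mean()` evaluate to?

34.1666666667

add column mins_plus_2 = trips['mins'] + 2:
   mins  fare driver  mins_plus_2
0    44   119    Fay           46
1    34    89   Omar           36
2    11    67    Fay           13
3    85    53    Fay           87
4    82    10   Omar           84
5    29    98    Fay           31
6    39    90   Omar           41
7    12    17    Fay           14
8    12    15    Fay           14
filter rows where driver == 'Fay':
   mins  fare driver  mins_plus_2
0    44   119    Fay           46
2    11    67    Fay           13
3    85    53    Fay           87
5    29    98    Fay           31
7    12    17    Fay           14
8    12    15    Fay           14
mean of column 'mins_plus_2' → 34.1666666667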